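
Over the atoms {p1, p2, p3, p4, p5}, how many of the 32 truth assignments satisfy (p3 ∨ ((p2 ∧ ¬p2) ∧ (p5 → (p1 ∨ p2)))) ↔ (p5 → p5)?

Initial set: {((p3 ∨ ((p2 ∧ ¬p2) ∧ (p5 → (p1 ∨ p2)))) ↔ (p5 → p5))}.
((p3 ∨ ((p2 ∧ ¬p2) ∧ (p5 → (p1 ∨ p2)))) ↔ (p5 → p5)): β-rule — branch into (p3 ∨ ((p2 ∧ ¬p2) ∧ (p5 → (p1 ∨ p2)))), (p5 → p5)  //  ¬(p3 ∨ ((p2 ∧ ¬p2) ∧ (p5 → (p1 ∨ p2)))), ¬(p5 → p5).
  branch 1 (add (p3 ∨ ((p2 ∧ ¬p2) ∧ (p5 → (p1 ∨ p2)))), (p5 → p5)):
    (p3 ∨ ((p2 ∧ ¬p2) ∧ (p5 → (p1 ∨ p2)))): β-rule — branch into p3  //  ((p2 ∧ ¬p2) ∧ (p5 → (p1 ∨ p2))).
      branch 1.1 (add p3):
        (p5 → p5): β-rule — branch into ¬p5  //  p5.
          branch 1.1.1 (add ¬p5):
            ○ open, literals {p3=true, p5=false}.
          branch 1.1.2 (add p5):
            ○ open, literals {p3=true, p5=true}.
      branch 1.2 (add ((p2 ∧ ¬p2) ∧ (p5 → (p1 ∨ p2)))):
        ((p2 ∧ ¬p2) ∧ (p5 → (p1 ∨ p2))): α-rule — add (p2 ∧ ¬p2), (p5 → (p1 ∨ p2)).
        (p2 ∧ ¬p2): α-rule — add p2, ¬p2.
        × closes — contains both p2 and ¬p2.
  branch 2 (add ¬(p3 ∨ ((p2 ∧ ¬p2) ∧ (p5 → (p1 ∨ p2)))), ¬(p5 → p5)):
    ¬(p3 ∨ ((p2 ∧ ¬p2) ∧ (p5 → (p1 ∨ p2)))): α-rule — add ¬p3, ¬((p2 ∧ ¬p2) ∧ (p5 → (p1 ∨ p2))).
    ¬(p5 → p5): α-rule — add p5, ¬p5.
    × closes — contains both p5 and ¬p5.
2 branches closed, 2 open.
Each open branch fixes some atoms; the unmentioned ones are free. Counting distinct full assignments: branch {p3=true, p5=false} (p1, p2, p4) contributes 8 new; branch {p3=true, p5=true} (p1, p2, p4) contributes 8 new. Total: 16.

16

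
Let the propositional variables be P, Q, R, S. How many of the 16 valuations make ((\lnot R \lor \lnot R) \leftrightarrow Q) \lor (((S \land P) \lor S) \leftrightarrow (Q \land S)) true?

Initial set: {T (((\lnot R \lor \lnot R) \leftrightarrow Q) \lor (((S \land P) \lor S) \leftrightarrow (Q \land S)))}.
T (((\lnot R \lor \lnot R) \leftrightarrow Q) \lor (((S \land P) \lor S) \leftrightarrow (Q \land S))): β-rule — branch into T ((\lnot R \lor \lnot R) \leftrightarrow Q)  //  T (((S \land P) \lor S) \leftrightarrow (Q \land S)).
  branch 1 (add T ((\lnot R \lor \lnot R) \leftrightarrow Q)):
    T ((\lnot R \lor \lnot R) \leftrightarrow Q): β-rule — branch into T (\lnot R \lor \lnot R), T Q  //  F (\lnot R \lor \lnot R), F Q.
      branch 1.1 (add T (\lnot R \lor \lnot R), T Q):
        T (\lnot R \lor \lnot R): β-rule — branch into T \lnot R  //  T \lnot R.
          branch 1.1.1 (add T \lnot R):
            ○ open, literals {Q=1, R=0}.
          branch 1.1.2 (add T \lnot R):
            ○ open, literals {Q=1, R=0}.
      branch 1.2 (add F (\lnot R \lor \lnot R), F Q):
        F (\lnot R \lor \lnot R): α-rule — add F \lnot R, F \lnot R.
        ○ open, literals {Q=0, R=1}.
  branch 2 (add T (((S \land P) \lor S) \leftrightarrow (Q \land S))):
    T (((S \land P) \lor S) \leftrightarrow (Q \land S)): β-rule — branch into T ((S \land P) \lor S), T (Q \land S)  //  F ((S \land P) \lor S), F (Q \land S).
      branch 2.1 (add T ((S \land P) \lor S), T (Q \land S)):
        T (Q \land S): α-rule — add T Q, T S.
        T ((S \land P) \lor S): β-rule — branch into T (S \land P)  //  T S.
          branch 2.1.1 (add T (S \land P)):
            T (S \land P): α-rule — add T S, T P.
            ○ open, literals {P=1, Q=1, S=1}.
          branch 2.1.2 (add T S):
            ○ open, literals {Q=1, S=1}.
      branch 2.2 (add F ((S \land P) \lor S), F (Q \land S)):
        F ((S \land P) \lor S): α-rule — add F (S \land P), F S.
        F (Q \land S): β-rule — branch into F Q  //  F S.
          branch 2.2.1 (add F Q):
            F (S \land P): β-rule — branch into F S  //  F P.
              branch 2.2.1.1 (add F S):
                ○ open, literals {Q=0, S=0}.
              branch 2.2.1.2 (add F P):
                ○ open, literals {P=0, Q=0, S=0}.
          branch 2.2.2 (add F S):
            F (S \land P): β-rule — branch into F S  //  F P.
              branch 2.2.2.1 (add F S):
                ○ open, literals {S=0}.
              branch 2.2.2.2 (add F P):
                ○ open, literals {P=0, S=0}.
0 branches closed, 9 open.
Each open branch fixes some atoms; the unmentioned ones are free. Counting distinct full assignments: branch {Q=1, R=0} (P, S) contributes 4 new; branch {Q=1, R=0} (P, S) contributes 0 new; branch {Q=0, R=1} (P, S) contributes 4 new; branch {P=1, Q=1, S=1} (R) contributes 1 new; branch {Q=1, S=1} (P, R) contributes 1 new; branch {Q=0, S=0} (P, R) contributes 2 new; branch {P=0, Q=0, S=0} (R) contributes 0 new; branch {S=0} (P, Q, R) contributes 2 new; branch {P=0, S=0} (Q, R) contributes 0 new. Total: 14.

14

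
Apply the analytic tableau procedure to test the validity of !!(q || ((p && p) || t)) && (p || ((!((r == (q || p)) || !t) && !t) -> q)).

Not valid

Assume the negation and expand:
Initial set: {!(!!(q || ((p && p) || t)) && (p || ((!((r == (q || p)) || !t) && !t) -> q)))}.
!(!!(q || ((p && p) || t)) && (p || ((!((r == (q || p)) || !t) && !t) -> q))): β-rule — branch into !!!(q || ((p && p) || t))  //  !(p || ((!((r == (q || p)) || !t) && !t) -> q)).
  branch 1 (add !!!(q || ((p && p) || t))):
    !!!(q || ((p && p) || t)): drop double negation, giving !(q || ((p && p) || t)).
    !(q || ((p && p) || t)): α-rule — add !q, !((p && p) || t).
    !((p && p) || t): α-rule — add !(p && p), !t.
    !(p && p): β-rule — branch into !p  //  !p.
      branch 1.1 (add !p):
        ○ open, literals {p=0, q=0, t=0}.
      branch 1.2 (add !p):
        ○ open, literals {p=0, q=0, t=0}.
  branch 2 (add !(p || ((!((r == (q || p)) || !t) && !t) -> q))):
    !(p || ((!((r == (q || p)) || !t) && !t) -> q)): α-rule — add !p, !((!((r == (q || p)) || !t) && !t) -> q).
    !((!((r == (q || p)) || !t) && !t) -> q): α-rule — add (!((r == (q || p)) || !t) && !t), !q.
    (!((r == (q || p)) || !t) && !t): α-rule — add !((r == (q || p)) || !t), !t.
    !((r == (q || p)) || !t): α-rule — add !(r == (q || p)), !!t.
    × closes — contains both t and !t.
1 branch closed, 2 open.
An open branch gives a countermodel: p=0, q=0, t=0 (unmentioned atoms arbitrary); under it the original formula is false.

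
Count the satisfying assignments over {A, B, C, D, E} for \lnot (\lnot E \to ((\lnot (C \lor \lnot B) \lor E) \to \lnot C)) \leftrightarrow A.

16

Initial set: {T (\lnot (\lnot E \to ((\lnot (C \lor \lnot B) \lor E) \to \lnot C)) \leftrightarrow A)}.
T (\lnot (\lnot E \to ((\lnot (C \lor \lnot B) \lor E) \to \lnot C)) \leftrightarrow A): β-rule — branch into T \lnot (\lnot E \to ((\lnot (C \lor \lnot B) \lor E) \to \lnot C)), T A  //  F \lnot (\lnot E \to ((\lnot (C \lor \lnot B) \lor E) \to \lnot C)), F A.
  branch 1 (add T \lnot (\lnot E \to ((\lnot (C \lor \lnot B) \lor E) \to \lnot C)), T A):
    T \lnot (\lnot E \to ((\lnot (C \lor \lnot B) \lor E) \to \lnot C)): α-rule — add T \lnot E, F ((\lnot (C \lor \lnot B) \lor E) \to \lnot C).
    F ((\lnot (C \lor \lnot B) \lor E) \to \lnot C): α-rule — add T (\lnot (C \lor \lnot B) \lor E), F \lnot C.
    T (\lnot (C \lor \lnot B) \lor E): β-rule — branch into T \lnot (C \lor \lnot B)  //  T E.
      branch 1.1 (add T \lnot (C \lor \lnot B)):
        T \lnot (C \lor \lnot B): α-rule — add F C, F \lnot B.
        × closes — contains both C and \lnot C.
      branch 1.2 (add T E):
        × closes — contains both E and \lnot E.
  branch 2 (add F \lnot (\lnot E \to ((\lnot (C \lor \lnot B) \lor E) \to \lnot C)), F A):
    F \lnot (\lnot E \to ((\lnot (C \lor \lnot B) \lor E) \to \lnot C)): β-rule — branch into F \lnot E  //  T ((\lnot (C \lor \lnot B) \lor E) \to \lnot C).
      branch 2.1 (add F \lnot E):
        ○ open, literals {A=0, E=1}.
      branch 2.2 (add T ((\lnot (C \lor \lnot B) \lor E) \to \lnot C)):
        T ((\lnot (C \lor \lnot B) \lor E) \to \lnot C): β-rule — branch into F (\lnot (C \lor \lnot B) \lor E)  //  T \lnot C.
          branch 2.2.1 (add F (\lnot (C \lor \lnot B) \lor E)):
            F (\lnot (C \lor \lnot B) \lor E): α-rule — add F \lnot (C \lor \lnot B), F E.
            F \lnot (C \lor \lnot B): β-rule — branch into T C  //  T \lnot B.
              branch 2.2.1.1 (add T C):
                ○ open, literals {A=0, C=1, E=0}.
              branch 2.2.1.2 (add T \lnot B):
                ○ open, literals {A=0, B=0, E=0}.
          branch 2.2.2 (add T \lnot C):
            ○ open, literals {A=0, C=0}.
2 branches closed, 4 open.
Each open branch fixes some atoms; the unmentioned ones are free. Counting distinct full assignments: branch {A=0, E=1} (B, C, D) contributes 8 new; branch {A=0, C=1, E=0} (B, D) contributes 4 new; branch {A=0, B=0, E=0} (C, D) contributes 2 new; branch {A=0, C=0} (B, D, E) contributes 2 new. Total: 16.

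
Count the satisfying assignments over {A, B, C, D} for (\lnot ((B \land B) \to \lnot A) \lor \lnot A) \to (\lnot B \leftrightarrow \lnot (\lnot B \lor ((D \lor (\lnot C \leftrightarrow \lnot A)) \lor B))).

12

Initial set: {((\lnot ((B \land B) \to \lnot A) \lor \lnot A) \to (\lnot B \leftrightarrow \lnot (\lnot B \lor ((D \lor (\lnot C \leftrightarrow \lnot A)) \lor B))))}.
((\lnot ((B \land B) \to \lnot A) \lor \lnot A) \to (\lnot B \leftrightarrow \lnot (\lnot B \lor ((D \lor (\lnot C \leftrightarrow \lnot A)) \lor B)))): β-rule — branch into \lnot (\lnot ((B \land B) \to \lnot A) \lor \lnot A)  //  (\lnot B \leftrightarrow \lnot (\lnot B \lor ((D \lor (\lnot C \leftrightarrow \lnot A)) \lor B))).
  branch 1 (add \lnot (\lnot ((B \land B) \to \lnot A) \lor \lnot A)):
    \lnot (\lnot ((B \land B) \to \lnot A) \lor \lnot A): α-rule — add \lnot \lnot ((B \land B) \to \lnot A), \lnot \lnot A.
    \lnot \lnot ((B \land B) \to \lnot A): β-rule — branch into \lnot (B \land B)  //  \lnot A.
      branch 1.1 (add \lnot (B \land B)):
        \lnot (B \land B): β-rule — branch into \lnot B  //  \lnot B.
          branch 1.1.1 (add \lnot B):
            ○ open, literals {A=T, B=F}.
          branch 1.1.2 (add \lnot B):
            ○ open, literals {A=T, B=F}.
      branch 1.2 (add \lnot A):
        × closes — contains both A and \lnot A.
  branch 2 (add (\lnot B \leftrightarrow \lnot (\lnot B \lor ((D \lor (\lnot C \leftrightarrow \lnot A)) \lor B)))):
    (\lnot B \leftrightarrow \lnot (\lnot B \lor ((D \lor (\lnot C \leftrightarrow \lnot A)) \lor B))): β-rule — branch into \lnot B, \lnot (\lnot B \lor ((D \lor (\lnot C \leftrightarrow \lnot A)) \lor B))  //  \lnot \lnot B, \lnot \lnot (\lnot B \lor ((D \lor (\lnot C \leftrightarrow \lnot A)) \lor B)).
      branch 2.1 (add \lnot B, \lnot (\lnot B \lor ((D \lor (\lnot C \leftrightarrow \lnot A)) \lor B))):
        \lnot (\lnot B \lor ((D \lor (\lnot C \leftrightarrow \lnot A)) \lor B)): α-rule — add \lnot \lnot B, \lnot ((D \lor (\lnot C \leftrightarrow \lnot A)) \lor B).
        × closes — contains both B and \lnot B.
      branch 2.2 (add \lnot \lnot B, \lnot \lnot (\lnot B \lor ((D \lor (\lnot C \leftrightarrow \lnot A)) \lor B))):
        \lnot \lnot (\lnot B \lor ((D \lor (\lnot C \leftrightarrow \lnot A)) \lor B)): β-rule — branch into \lnot B  //  ((D \lor (\lnot C \leftrightarrow \lnot A)) \lor B).
          branch 2.2.1 (add \lnot B):
            × closes — contains both B and \lnot B.
          branch 2.2.2 (add ((D \lor (\lnot C \leftrightarrow \lnot A)) \lor B)):
            ((D \lor (\lnot C \leftrightarrow \lnot A)) \lor B): β-rule — branch into (D \lor (\lnot C \leftrightarrow \lnot A))  //  B.
              branch 2.2.2.1 (add (D \lor (\lnot C \leftrightarrow \lnot A))):
                (D \lor (\lnot C \leftrightarrow \lnot A)): β-rule — branch into D  //  (\lnot C \leftrightarrow \lnot A).
                  branch 2.2.2.1.1 (add D):
                    ○ open, literals {B=T, D=T}.
                  branch 2.2.2.1.2 (add (\lnot C \leftrightarrow \lnot A)):
                    (\lnot C \leftrightarrow \lnot A): β-rule — branch into \lnot C, \lnot A  //  \lnot \lnot C, \lnot \lnot A.
                      branch 2.2.2.1.2.1 (add \lnot C, \lnot A):
                        ○ open, literals {A=F, B=T, C=F}.
                      branch 2.2.2.1.2.2 (add \lnot \lnot C, \lnot \lnot A):
                        ○ open, literals {A=T, B=T, C=T}.
              branch 2.2.2.2 (add B):
                ○ open, literals {B=T}.
3 branches closed, 6 open.
Each open branch fixes some atoms; the unmentioned ones are free. Counting distinct full assignments: branch {A=T, B=F} (C, D) contributes 4 new; branch {A=T, B=F} (C, D) contributes 0 new; branch {B=T, D=T} (A, C) contributes 4 new; branch {A=F, B=T, C=F} (D) contributes 1 new; branch {A=T, B=T, C=T} (D) contributes 1 new; branch {B=T} (A, C, D) contributes 2 new. Total: 12.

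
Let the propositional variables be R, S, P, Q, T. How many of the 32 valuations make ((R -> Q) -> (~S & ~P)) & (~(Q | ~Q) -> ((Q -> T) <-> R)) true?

14

Initial set: {(((R -> Q) -> (~S & ~P)) & (~(Q | ~Q) -> ((Q -> T) <-> R)))}.
(((R -> Q) -> (~S & ~P)) & (~(Q | ~Q) -> ((Q -> T) <-> R))): α-rule — add ((R -> Q) -> (~S & ~P)), (~(Q | ~Q) -> ((Q -> T) <-> R)).
((R -> Q) -> (~S & ~P)): β-rule — branch into ~(R -> Q)  //  (~S & ~P).
  branch 1 (add ~(R -> Q)):
    ~(R -> Q): α-rule — add R, ~Q.
    (~(Q | ~Q) -> ((Q -> T) <-> R)): β-rule — branch into ~~(Q | ~Q)  //  ((Q -> T) <-> R).
      branch 1.1 (add ~~(Q | ~Q)):
        ~~(Q | ~Q): β-rule — branch into Q  //  ~Q.
          branch 1.1.1 (add Q):
            × closes — contains both Q and ~Q.
          branch 1.1.2 (add ~Q):
            ○ open, literals {Q=F, R=T}.
      branch 1.2 (add ((Q -> T) <-> R)):
        ((Q -> T) <-> R): β-rule — branch into (Q -> T), R  //  ~(Q -> T), ~R.
          branch 1.2.1 (add (Q -> T), R):
            (Q -> T): β-rule — branch into ~Q  //  T.
              branch 1.2.1.1 (add ~Q):
                ○ open, literals {Q=F, R=T}.
              branch 1.2.1.2 (add T):
                ○ open, literals {Q=F, R=T, T=T}.
          branch 1.2.2 (add ~(Q -> T), ~R):
            × closes — contains both R and ~R.
  branch 2 (add (~S & ~P)):
    (~S & ~P): α-rule — add ~S, ~P.
    (~(Q | ~Q) -> ((Q -> T) <-> R)): β-rule — branch into ~~(Q | ~Q)  //  ((Q -> T) <-> R).
      branch 2.1 (add ~~(Q | ~Q)):
        ~~(Q | ~Q): β-rule — branch into Q  //  ~Q.
          branch 2.1.1 (add Q):
            ○ open, literals {P=F, Q=T, S=F}.
          branch 2.1.2 (add ~Q):
            ○ open, literals {P=F, Q=F, S=F}.
      branch 2.2 (add ((Q -> T) <-> R)):
        ((Q -> T) <-> R): β-rule — branch into (Q -> T), R  //  ~(Q -> T), ~R.
          branch 2.2.1 (add (Q -> T), R):
            (Q -> T): β-rule — branch into ~Q  //  T.
              branch 2.2.1.1 (add ~Q):
                ○ open, literals {P=F, Q=F, R=T, S=F}.
              branch 2.2.1.2 (add T):
                ○ open, literals {P=F, R=T, S=F, T=T}.
          branch 2.2.2 (add ~(Q -> T), ~R):
            ~(Q -> T): α-rule — add Q, ~T.
            ○ open, literals {P=F, Q=T, R=F, S=F, T=F}.
2 branches closed, 8 open.
Each open branch fixes some atoms; the unmentioned ones are free. Counting distinct full assignments: branch {Q=F, R=T} (S, P, T) contributes 8 new; branch {Q=F, R=T} (S, P, T) contributes 0 new; branch {Q=F, R=T, T=T} (S, P) contributes 0 new; branch {P=F, Q=T, S=F} (R, T) contributes 4 new; branch {P=F, Q=F, S=F} (R, T) contributes 2 new; branch {P=F, Q=F, R=T, S=F} (T) contributes 0 new; branch {P=F, R=T, S=F, T=T} (Q) contributes 0 new; branch {P=F, Q=T, R=F, S=F, T=F} (none free) contributes 0 new. Total: 14.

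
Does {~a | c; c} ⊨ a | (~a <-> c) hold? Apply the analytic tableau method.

Yes

Initial set: {(~a | c); c; ~(a | (~a <-> c))}.
~(a | (~a <-> c)): α-rule — add ~a, ~(~a <-> c).
(~a | c): β-rule — branch into ~a  //  c.
  branch 1 (add ~a):
    ~(~a <-> c): β-rule — branch into ~a, ~c  //  ~~a, c.
      branch 1.1 (add ~a, ~c):
        × closes — contains both c and ~c.
      branch 1.2 (add ~~a, c):
        × closes — contains both a and ~a.
  branch 2 (add c):
    ~(~a <-> c): β-rule — branch into ~a, ~c  //  ~~a, c.
      branch 2.1 (add ~a, ~c):
        × closes — contains both c and ~c.
      branch 2.2 (add ~~a, c):
        × closes — contains both a and ~a.
All 4 branches close.
Every branch closed, so the premises entail the conclusion.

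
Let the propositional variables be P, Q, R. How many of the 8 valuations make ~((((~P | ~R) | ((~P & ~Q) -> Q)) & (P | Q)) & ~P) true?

Initial set: {~((((~P | ~R) | ((~P & ~Q) -> Q)) & (P | Q)) & ~P)}.
~((((~P | ~R) | ((~P & ~Q) -> Q)) & (P | Q)) & ~P): β-rule — branch into ~(((~P | ~R) | ((~P & ~Q) -> Q)) & (P | Q))  //  ~~P.
  branch 1 (add ~(((~P | ~R) | ((~P & ~Q) -> Q)) & (P | Q))):
    ~(((~P | ~R) | ((~P & ~Q) -> Q)) & (P | Q)): β-rule — branch into ~((~P | ~R) | ((~P & ~Q) -> Q))  //  ~(P | Q).
      branch 1.1 (add ~((~P | ~R) | ((~P & ~Q) -> Q))):
        ~((~P | ~R) | ((~P & ~Q) -> Q)): α-rule — add ~(~P | ~R), ~((~P & ~Q) -> Q).
        ~(~P | ~R): α-rule — add ~~P, ~~R.
        ~((~P & ~Q) -> Q): α-rule — add (~P & ~Q), ~Q.
        (~P & ~Q): α-rule — add ~P, ~Q.
        × closes — contains both P and ~P.
      branch 1.2 (add ~(P | Q)):
        ~(P | Q): α-rule — add ~P, ~Q.
        ○ open, literals {P=0, Q=0}.
  branch 2 (add ~~P):
    ○ open, literals {P=1}.
1 branch closed, 2 open.
Each open branch fixes some atoms; the unmentioned ones are free. Counting distinct full assignments: branch {P=0, Q=0} (R) contributes 2 new; branch {P=1} (Q, R) contributes 4 new. Total: 6.

6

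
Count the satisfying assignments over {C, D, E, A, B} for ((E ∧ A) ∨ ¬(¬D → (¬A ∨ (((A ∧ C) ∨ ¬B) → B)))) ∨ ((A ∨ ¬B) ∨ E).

28

Initial set: {(((E ∧ A) ∨ ¬(¬D → (¬A ∨ (((A ∧ C) ∨ ¬B) → B)))) ∨ ((A ∨ ¬B) ∨ E))}.
(((E ∧ A) ∨ ¬(¬D → (¬A ∨ (((A ∧ C) ∨ ¬B) → B)))) ∨ ((A ∨ ¬B) ∨ E)): β-rule — branch into ((E ∧ A) ∨ ¬(¬D → (¬A ∨ (((A ∧ C) ∨ ¬B) → B))))  //  ((A ∨ ¬B) ∨ E).
  branch 1 (add ((E ∧ A) ∨ ¬(¬D → (¬A ∨ (((A ∧ C) ∨ ¬B) → B))))):
    ((E ∧ A) ∨ ¬(¬D → (¬A ∨ (((A ∧ C) ∨ ¬B) → B)))): β-rule — branch into (E ∧ A)  //  ¬(¬D → (¬A ∨ (((A ∧ C) ∨ ¬B) → B))).
      branch 1.1 (add (E ∧ A)):
        (E ∧ A): α-rule — add E, A.
        ○ open, literals {A=true, E=true}.
      branch 1.2 (add ¬(¬D → (¬A ∨ (((A ∧ C) ∨ ¬B) → B)))):
        ¬(¬D → (¬A ∨ (((A ∧ C) ∨ ¬B) → B))): α-rule — add ¬D, ¬(¬A ∨ (((A ∧ C) ∨ ¬B) → B)).
        ¬(¬A ∨ (((A ∧ C) ∨ ¬B) → B)): α-rule — add ¬¬A, ¬(((A ∧ C) ∨ ¬B) → B).
        ¬(((A ∧ C) ∨ ¬B) → B): α-rule — add ((A ∧ C) ∨ ¬B), ¬B.
        ((A ∧ C) ∨ ¬B): β-rule — branch into (A ∧ C)  //  ¬B.
          branch 1.2.1 (add (A ∧ C)):
            (A ∧ C): α-rule — add A, C.
            ○ open, literals {A=true, B=false, C=true, D=false}.
          branch 1.2.2 (add ¬B):
            ○ open, literals {A=true, B=false, D=false}.
  branch 2 (add ((A ∨ ¬B) ∨ E)):
    ((A ∨ ¬B) ∨ E): β-rule — branch into (A ∨ ¬B)  //  E.
      branch 2.1 (add (A ∨ ¬B)):
        (A ∨ ¬B): β-rule — branch into A  //  ¬B.
          branch 2.1.1 (add A):
            ○ open, literals {A=true}.
          branch 2.1.2 (add ¬B):
            ○ open, literals {B=false}.
      branch 2.2 (add E):
        ○ open, literals {E=true}.
0 branches closed, 6 open.
Each open branch fixes some atoms; the unmentioned ones are free. Counting distinct full assignments: branch {A=true, E=true} (C, D, B) contributes 8 new; branch {A=true, B=false, C=true, D=false} (E) contributes 1 new; branch {A=true, B=false, D=false} (C, E) contributes 1 new; branch {A=true} (C, D, E, B) contributes 6 new; branch {B=false} (C, D, E, A) contributes 8 new; branch {E=true} (C, D, A, B) contributes 4 new. Total: 28.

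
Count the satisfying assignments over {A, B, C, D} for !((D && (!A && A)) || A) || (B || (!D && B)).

Initial set: {(!((D && (!A && A)) || A) || (B || (!D && B)))}.
(!((D && (!A && A)) || A) || (B || (!D && B))): β-rule — branch into !((D && (!A && A)) || A)  //  (B || (!D && B)).
  branch 1 (add !((D && (!A && A)) || A)):
    !((D && (!A && A)) || A): α-rule — add !(D && (!A && A)), !A.
    !(D && (!A && A)): β-rule — branch into !D  //  !(!A && A).
      branch 1.1 (add !D):
        ○ open, literals {A=0, D=0}.
      branch 1.2 (add !(!A && A)):
        !(!A && A): β-rule — branch into !!A  //  !A.
          branch 1.2.1 (add !!A):
            × closes — contains both A and !A.
          branch 1.2.2 (add !A):
            ○ open, literals {A=0}.
  branch 2 (add (B || (!D && B))):
    (B || (!D && B)): β-rule — branch into B  //  (!D && B).
      branch 2.1 (add B):
        ○ open, literals {B=1}.
      branch 2.2 (add (!D && B)):
        (!D && B): α-rule — add !D, B.
        ○ open, literals {B=1, D=0}.
1 branch closed, 4 open.
Each open branch fixes some atoms; the unmentioned ones are free. Counting distinct full assignments: branch {A=0, D=0} (B, C) contributes 4 new; branch {A=0} (B, C, D) contributes 4 new; branch {B=1} (A, C, D) contributes 4 new; branch {B=1, D=0} (A, C) contributes 0 new. Total: 12.

12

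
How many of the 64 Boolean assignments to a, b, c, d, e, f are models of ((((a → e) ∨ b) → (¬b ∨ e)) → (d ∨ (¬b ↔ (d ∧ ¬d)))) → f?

Initial set: {(((((a → e) ∨ b) → (¬b ∨ e)) → (d ∨ (¬b ↔ (d ∧ ¬d)))) → f)}.
(((((a → e) ∨ b) → (¬b ∨ e)) → (d ∨ (¬b ↔ (d ∧ ¬d)))) → f): β-rule — branch into ¬((((a → e) ∨ b) → (¬b ∨ e)) → (d ∨ (¬b ↔ (d ∧ ¬d))))  //  f.
  branch 1 (add ¬((((a → e) ∨ b) → (¬b ∨ e)) → (d ∨ (¬b ↔ (d ∧ ¬d))))):
    ¬((((a → e) ∨ b) → (¬b ∨ e)) → (d ∨ (¬b ↔ (d ∧ ¬d)))): α-rule — add (((a → e) ∨ b) → (¬b ∨ e)), ¬(d ∨ (¬b ↔ (d ∧ ¬d))).
    ¬(d ∨ (¬b ↔ (d ∧ ¬d))): α-rule — add ¬d, ¬(¬b ↔ (d ∧ ¬d)).
    (((a → e) ∨ b) → (¬b ∨ e)): β-rule — branch into ¬((a → e) ∨ b)  //  (¬b ∨ e).
      branch 1.1 (add ¬((a → e) ∨ b)):
        ¬((a → e) ∨ b): α-rule — add ¬(a → e), ¬b.
        ¬(a → e): α-rule — add a, ¬e.
        ¬(¬b ↔ (d ∧ ¬d)): β-rule — branch into ¬b, ¬(d ∧ ¬d)  //  ¬¬b, (d ∧ ¬d).
          branch 1.1.1 (add ¬b, ¬(d ∧ ¬d)):
            ¬(d ∧ ¬d): β-rule — branch into ¬d  //  ¬¬d.
              branch 1.1.1.1 (add ¬d):
                ○ open, literals {a=true, b=false, d=false, e=false}.
              branch 1.1.1.2 (add ¬¬d):
                × closes — contains both d and ¬d.
          branch 1.1.2 (add ¬¬b, (d ∧ ¬d)):
            × closes — contains both b and ¬b.
      branch 1.2 (add (¬b ∨ e)):
        ¬(¬b ↔ (d ∧ ¬d)): β-rule — branch into ¬b, ¬(d ∧ ¬d)  //  ¬¬b, (d ∧ ¬d).
          branch 1.2.1 (add ¬b, ¬(d ∧ ¬d)):
            (¬b ∨ e): β-rule — branch into ¬b  //  e.
              branch 1.2.1.1 (add ¬b):
                ¬(d ∧ ¬d): β-rule — branch into ¬d  //  ¬¬d.
                  branch 1.2.1.1.1 (add ¬d):
                    ○ open, literals {b=false, d=false}.
                  branch 1.2.1.1.2 (add ¬¬d):
                    × closes — contains both d and ¬d.
              branch 1.2.1.2 (add e):
                ¬(d ∧ ¬d): β-rule — branch into ¬d  //  ¬¬d.
                  branch 1.2.1.2.1 (add ¬d):
                    ○ open, literals {b=false, d=false, e=true}.
                  branch 1.2.1.2.2 (add ¬¬d):
                    × closes — contains both d and ¬d.
          branch 1.2.2 (add ¬¬b, (d ∧ ¬d)):
            (d ∧ ¬d): α-rule — add d, ¬d.
            × closes — contains both d and ¬d.
  branch 2 (add f):
    ○ open, literals {f=true}.
5 branches closed, 4 open.
Each open branch fixes some atoms; the unmentioned ones are free. Counting distinct full assignments: branch {a=true, b=false, d=false, e=false} (c, f) contributes 4 new; branch {b=false, d=false} (a, c, e, f) contributes 12 new; branch {b=false, d=false, e=true} (a, c, f) contributes 0 new; branch {f=true} (a, b, c, d, e) contributes 24 new. Total: 40.

40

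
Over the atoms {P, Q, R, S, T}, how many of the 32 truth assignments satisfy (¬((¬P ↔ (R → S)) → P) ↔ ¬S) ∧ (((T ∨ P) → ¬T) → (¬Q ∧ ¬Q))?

Initial set: {T ((¬((¬P ↔ (R → S)) → P) ↔ ¬S) ∧ (((T ∨ P) → ¬T) → (¬Q ∧ ¬Q)))}.
T ((¬((¬P ↔ (R → S)) → P) ↔ ¬S) ∧ (((T ∨ P) → ¬T) → (¬Q ∧ ¬Q))): α-rule — add T (¬((¬P ↔ (R → S)) → P) ↔ ¬S), T (((T ∨ P) → ¬T) → (¬Q ∧ ¬Q)).
T (¬((¬P ↔ (R → S)) → P) ↔ ¬S): β-rule — branch into T ¬((¬P ↔ (R → S)) → P), T ¬S  //  F ¬((¬P ↔ (R → S)) → P), F ¬S.
  branch 1 (add T ¬((¬P ↔ (R → S)) → P), T ¬S):
    T ¬((¬P ↔ (R → S)) → P): α-rule — add T (¬P ↔ (R → S)), F P.
    T (((T ∨ P) → ¬T) → (¬Q ∧ ¬Q)): β-rule — branch into F ((T ∨ P) → ¬T)  //  T (¬Q ∧ ¬Q).
      branch 1.1 (add F ((T ∨ P) → ¬T)):
        F ((T ∨ P) → ¬T): α-rule — add T (T ∨ P), F ¬T.
        T (¬P ↔ (R → S)): β-rule — branch into T ¬P, T (R → S)  //  F ¬P, F (R → S).
          branch 1.1.1 (add T ¬P, T (R → S)):
            T (T ∨ P): β-rule — branch into T T  //  T P.
              branch 1.1.1.1 (add T T):
                T (R → S): β-rule — branch into F R  //  T S.
                  branch 1.1.1.1.1 (add F R):
                    ○ open, literals {P=0, R=0, S=0, T=1}.
                  branch 1.1.1.1.2 (add T S):
                    × closes — contains both S and ¬S.
              branch 1.1.1.2 (add T P):
                × closes — contains both P and ¬P.
          branch 1.1.2 (add F ¬P, F (R → S)):
            × closes — contains both P and ¬P.
      branch 1.2 (add T (¬Q ∧ ¬Q)):
        T (¬Q ∧ ¬Q): α-rule — add T ¬Q, T ¬Q.
        T (¬P ↔ (R → S)): β-rule — branch into T ¬P, T (R → S)  //  F ¬P, F (R → S).
          branch 1.2.1 (add T ¬P, T (R → S)):
            T (R → S): β-rule — branch into F R  //  T S.
              branch 1.2.1.1 (add F R):
                ○ open, literals {P=0, Q=0, R=0, S=0}.
              branch 1.2.1.2 (add T S):
                × closes — contains both S and ¬S.
          branch 1.2.2 (add F ¬P, F (R → S)):
            × closes — contains both P and ¬P.
  branch 2 (add F ¬((¬P ↔ (R → S)) → P), F ¬S):
    T (((T ∨ P) → ¬T) → (¬Q ∧ ¬Q)): β-rule — branch into F ((T ∨ P) → ¬T)  //  T (¬Q ∧ ¬Q).
      branch 2.1 (add F ((T ∨ P) → ¬T)):
        F ((T ∨ P) → ¬T): α-rule — add T (T ∨ P), F ¬T.
        F ¬((¬P ↔ (R → S)) → P): β-rule — branch into F (¬P ↔ (R → S))  //  T P.
          branch 2.1.1 (add F (¬P ↔ (R → S))):
            T (T ∨ P): β-rule — branch into T T  //  T P.
              branch 2.1.1.1 (add T T):
                F (¬P ↔ (R → S)): β-rule — branch into T ¬P, F (R → S)  //  F ¬P, T (R → S).
                  branch 2.1.1.1.1 (add T ¬P, F (R → S)):
                    F (R → S): α-rule — add T R, F S.
                    × closes — contains both S and ¬S.
                  branch 2.1.1.1.2 (add F ¬P, T (R → S)):
                    T (R → S): β-rule — branch into F R  //  T S.
                      branch 2.1.1.1.2.1 (add F R):
                        ○ open, literals {P=1, R=0, S=1, T=1}.
                      branch 2.1.1.1.2.2 (add T S):
                        ○ open, literals {P=1, S=1, T=1}.
              branch 2.1.1.2 (add T P):
                F (¬P ↔ (R → S)): β-rule — branch into T ¬P, F (R → S)  //  F ¬P, T (R → S).
                  branch 2.1.1.2.1 (add T ¬P, F (R → S)):
                    × closes — contains both P and ¬P.
                  branch 2.1.1.2.2 (add F ¬P, T (R → S)):
                    T (R → S): β-rule — branch into F R  //  T S.
                      branch 2.1.1.2.2.1 (add F R):
                        ○ open, literals {P=1, R=0, S=1, T=1}.
                      branch 2.1.1.2.2.2 (add T S):
                        ○ open, literals {P=1, S=1, T=1}.
          branch 2.1.2 (add T P):
            T (T ∨ P): β-rule — branch into T T  //  T P.
              branch 2.1.2.1 (add T T):
                ○ open, literals {P=1, S=1, T=1}.
              branch 2.1.2.2 (add T P):
                ○ open, literals {P=1, S=1, T=1}.
      branch 2.2 (add T (¬Q ∧ ¬Q)):
        T (¬Q ∧ ¬Q): α-rule — add T ¬Q, T ¬Q.
        F ¬((¬P ↔ (R → S)) → P): β-rule — branch into F (¬P ↔ (R → S))  //  T P.
          branch 2.2.1 (add F (¬P ↔ (R → S))):
            F (¬P ↔ (R → S)): β-rule — branch into T ¬P, F (R → S)  //  F ¬P, T (R → S).
              branch 2.2.1.1 (add T ¬P, F (R → S)):
                F (R → S): α-rule — add T R, F S.
                × closes — contains both S and ¬S.
              branch 2.2.1.2 (add F ¬P, T (R → S)):
                T (R → S): β-rule — branch into F R  //  T S.
                  branch 2.2.1.2.1 (add F R):
                    ○ open, literals {P=1, Q=0, R=0, S=1}.
                  branch 2.2.1.2.2 (add T S):
                    ○ open, literals {P=1, Q=0, S=1}.
          branch 2.2.2 (add T P):
            ○ open, literals {P=1, Q=0, S=1}.
8 branches closed, 11 open.
Each open branch fixes some atoms; the unmentioned ones are free. Counting distinct full assignments: branch {P=0, R=0, S=0, T=1} (Q) contributes 2 new; branch {P=0, Q=0, R=0, S=0} (T) contributes 1 new; branch {P=1, R=0, S=1, T=1} (Q) contributes 2 new; branch {P=1, S=1, T=1} (Q, R) contributes 2 new; branch {P=1, R=0, S=1, T=1} (Q) contributes 0 new; branch {P=1, S=1, T=1} (Q, R) contributes 0 new; branch {P=1, S=1, T=1} (Q, R) contributes 0 new; branch {P=1, S=1, T=1} (Q, R) contributes 0 new; branch {P=1, Q=0, R=0, S=1} (T) contributes 1 new; branch {P=1, Q=0, S=1} (R, T) contributes 1 new; branch {P=1, Q=0, S=1} (R, T) contributes 0 new. Total: 9.

9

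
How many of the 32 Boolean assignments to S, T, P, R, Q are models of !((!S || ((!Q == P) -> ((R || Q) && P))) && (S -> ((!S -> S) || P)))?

6

Initial set: {!((!S || ((!Q == P) -> ((R || Q) && P))) && (S -> ((!S -> S) || P)))}.
!((!S || ((!Q == P) -> ((R || Q) && P))) && (S -> ((!S -> S) || P))): β-rule — branch into !(!S || ((!Q == P) -> ((R || Q) && P)))  //  !(S -> ((!S -> S) || P)).
  branch 1 (add !(!S || ((!Q == P) -> ((R || Q) && P)))):
    !(!S || ((!Q == P) -> ((R || Q) && P))): α-rule — add !!S, !((!Q == P) -> ((R || Q) && P)).
    !((!Q == P) -> ((R || Q) && P)): α-rule — add (!Q == P), !((R || Q) && P).
    (!Q == P): β-rule — branch into !Q, P  //  !!Q, !P.
      branch 1.1 (add !Q, P):
        !((R || Q) && P): β-rule — branch into !(R || Q)  //  !P.
          branch 1.1.1 (add !(R || Q)):
            !(R || Q): α-rule — add !R, !Q.
            ○ open, literals {P=1, Q=0, R=0, S=1}.
          branch 1.1.2 (add !P):
            × closes — contains both P and !P.
      branch 1.2 (add !!Q, !P):
        !((R || Q) && P): β-rule — branch into !(R || Q)  //  !P.
          branch 1.2.1 (add !(R || Q)):
            !(R || Q): α-rule — add !R, !Q.
            × closes — contains both Q and !Q.
          branch 1.2.2 (add !P):
            ○ open, literals {P=0, Q=1, S=1}.
  branch 2 (add !(S -> ((!S -> S) || P))):
    !(S -> ((!S -> S) || P)): α-rule — add S, !((!S -> S) || P).
    !((!S -> S) || P): α-rule — add !(!S -> S), !P.
    !(!S -> S): α-rule — add !S, !S.
    × closes — contains both S and !S.
3 branches closed, 2 open.
Each open branch fixes some atoms; the unmentioned ones are free. Counting distinct full assignments: branch {P=1, Q=0, R=0, S=1} (T) contributes 2 new; branch {P=0, Q=1, S=1} (T, R) contributes 4 new. Total: 6.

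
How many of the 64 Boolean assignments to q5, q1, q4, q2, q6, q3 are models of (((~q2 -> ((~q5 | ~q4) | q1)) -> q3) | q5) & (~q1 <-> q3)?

24

Initial set: {((((~q2 -> ((~q5 | ~q4) | q1)) -> q3) | q5) & (~q1 <-> q3))}.
((((~q2 -> ((~q5 | ~q4) | q1)) -> q3) | q5) & (~q1 <-> q3)): α-rule — add (((~q2 -> ((~q5 | ~q4) | q1)) -> q3) | q5), (~q1 <-> q3).
(((~q2 -> ((~q5 | ~q4) | q1)) -> q3) | q5): β-rule — branch into ((~q2 -> ((~q5 | ~q4) | q1)) -> q3)  //  q5.
  branch 1 (add ((~q2 -> ((~q5 | ~q4) | q1)) -> q3)):
    (~q1 <-> q3): β-rule — branch into ~q1, q3  //  ~~q1, ~q3.
      branch 1.1 (add ~q1, q3):
        ((~q2 -> ((~q5 | ~q4) | q1)) -> q3): β-rule — branch into ~(~q2 -> ((~q5 | ~q4) | q1))  //  q3.
          branch 1.1.1 (add ~(~q2 -> ((~q5 | ~q4) | q1))):
            ~(~q2 -> ((~q5 | ~q4) | q1)): α-rule — add ~q2, ~((~q5 | ~q4) | q1).
            ~((~q5 | ~q4) | q1): α-rule — add ~(~q5 | ~q4), ~q1.
            ~(~q5 | ~q4): α-rule — add ~~q5, ~~q4.
            ○ open, literals {q1=F, q2=F, q3=T, q4=T, q5=T}.
          branch 1.1.2 (add q3):
            ○ open, literals {q1=F, q3=T}.
      branch 1.2 (add ~~q1, ~q3):
        ((~q2 -> ((~q5 | ~q4) | q1)) -> q3): β-rule — branch into ~(~q2 -> ((~q5 | ~q4) | q1))  //  q3.
          branch 1.2.1 (add ~(~q2 -> ((~q5 | ~q4) | q1))):
            ~(~q2 -> ((~q5 | ~q4) | q1)): α-rule — add ~q2, ~((~q5 | ~q4) | q1).
            ~((~q5 | ~q4) | q1): α-rule — add ~(~q5 | ~q4), ~q1.
            × closes — contains both q1 and ~q1.
          branch 1.2.2 (add q3):
            × closes — contains both q3 and ~q3.
  branch 2 (add q5):
    (~q1 <-> q3): β-rule — branch into ~q1, q3  //  ~~q1, ~q3.
      branch 2.1 (add ~q1, q3):
        ○ open, literals {q1=F, q3=T, q5=T}.
      branch 2.2 (add ~~q1, ~q3):
        ○ open, literals {q1=T, q3=F, q5=T}.
2 branches closed, 4 open.
Each open branch fixes some atoms; the unmentioned ones are free. Counting distinct full assignments: branch {q1=F, q2=F, q3=T, q4=T, q5=T} (q6) contributes 2 new; branch {q1=F, q3=T} (q5, q4, q2, q6) contributes 14 new; branch {q1=F, q3=T, q5=T} (q4, q2, q6) contributes 0 new; branch {q1=T, q3=F, q5=T} (q4, q2, q6) contributes 8 new. Total: 24.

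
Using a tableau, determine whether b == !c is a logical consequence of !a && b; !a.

No

Initial set: {(!a && b); !a; !(b == !c)}.
(!a && b): α-rule — add !a, b.
!(b == !c): β-rule — branch into b, !!c  //  !b, !c.
  branch 1 (add b, !!c):
    ○ open, literals {a=0, b=1, c=1}.
  branch 2 (add !b, !c):
    × closes — contains both b and !b.
1 branch closed, 1 open.
An open branch gives a countermodel: a=0, b=1, c=1 (unmentioned atoms arbitrary); the premises hold there but the conclusion fails.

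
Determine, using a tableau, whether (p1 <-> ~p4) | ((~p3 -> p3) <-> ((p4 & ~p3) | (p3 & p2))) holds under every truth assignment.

Assume the negation and expand:
Initial set: {~((p1 <-> ~p4) | ((~p3 -> p3) <-> ((p4 & ~p3) | (p3 & p2))))}.
~((p1 <-> ~p4) | ((~p3 -> p3) <-> ((p4 & ~p3) | (p3 & p2)))): α-rule — add ~(p1 <-> ~p4), ~((~p3 -> p3) <-> ((p4 & ~p3) | (p3 & p2))).
~(p1 <-> ~p4): β-rule — branch into p1, ~~p4  //  ~p1, ~p4.
  branch 1 (add p1, ~~p4):
    ~((~p3 -> p3) <-> ((p4 & ~p3) | (p3 & p2))): β-rule — branch into (~p3 -> p3), ~((p4 & ~p3) | (p3 & p2))  //  ~(~p3 -> p3), ((p4 & ~p3) | (p3 & p2)).
      branch 1.1 (add (~p3 -> p3), ~((p4 & ~p3) | (p3 & p2))):
        ~((p4 & ~p3) | (p3 & p2)): α-rule — add ~(p4 & ~p3), ~(p3 & p2).
        (~p3 -> p3): β-rule — branch into ~~p3  //  p3.
          branch 1.1.1 (add ~~p3):
            ~(p4 & ~p3): β-rule — branch into ~p4  //  ~~p3.
              branch 1.1.1.1 (add ~p4):
                × closes — contains both p4 and ~p4.
              branch 1.1.1.2 (add ~~p3):
                ~(p3 & p2): β-rule — branch into ~p3  //  ~p2.
                  branch 1.1.1.2.1 (add ~p3):
                    × closes — contains both p3 and ~p3.
                  branch 1.1.1.2.2 (add ~p2):
                    ○ open, literals {p1=T, p2=F, p3=T, p4=T}.
          branch 1.1.2 (add p3):
            ~(p4 & ~p3): β-rule — branch into ~p4  //  ~~p3.
              branch 1.1.2.1 (add ~p4):
                × closes — contains both p4 and ~p4.
              branch 1.1.2.2 (add ~~p3):
                ~(p3 & p2): β-rule — branch into ~p3  //  ~p2.
                  branch 1.1.2.2.1 (add ~p3):
                    × closes — contains both p3 and ~p3.
                  branch 1.1.2.2.2 (add ~p2):
                    ○ open, literals {p1=T, p2=F, p3=T, p4=T}.
      branch 1.2 (add ~(~p3 -> p3), ((p4 & ~p3) | (p3 & p2))):
        ~(~p3 -> p3): α-rule — add ~p3, ~p3.
        ((p4 & ~p3) | (p3 & p2)): β-rule — branch into (p4 & ~p3)  //  (p3 & p2).
          branch 1.2.1 (add (p4 & ~p3)):
            (p4 & ~p3): α-rule — add p4, ~p3.
            ○ open, literals {p1=T, p3=F, p4=T}.
          branch 1.2.2 (add (p3 & p2)):
            (p3 & p2): α-rule — add p3, p2.
            × closes — contains both p3 and ~p3.
  branch 2 (add ~p1, ~p4):
    ~((~p3 -> p3) <-> ((p4 & ~p3) | (p3 & p2))): β-rule — branch into (~p3 -> p3), ~((p4 & ~p3) | (p3 & p2))  //  ~(~p3 -> p3), ((p4 & ~p3) | (p3 & p2)).
      branch 2.1 (add (~p3 -> p3), ~((p4 & ~p3) | (p3 & p2))):
        ~((p4 & ~p3) | (p3 & p2)): α-rule — add ~(p4 & ~p3), ~(p3 & p2).
        (~p3 -> p3): β-rule — branch into ~~p3  //  p3.
          branch 2.1.1 (add ~~p3):
            ~(p4 & ~p3): β-rule — branch into ~p4  //  ~~p3.
              branch 2.1.1.1 (add ~p4):
                ~(p3 & p2): β-rule — branch into ~p3  //  ~p2.
                  branch 2.1.1.1.1 (add ~p3):
                    × closes — contains both p3 and ~p3.
                  branch 2.1.1.1.2 (add ~p2):
                    ○ open, literals {p1=F, p2=F, p3=T, p4=F}.
              branch 2.1.1.2 (add ~~p3):
                ~(p3 & p2): β-rule — branch into ~p3  //  ~p2.
                  branch 2.1.1.2.1 (add ~p3):
                    × closes — contains both p3 and ~p3.
                  branch 2.1.1.2.2 (add ~p2):
                    ○ open, literals {p1=F, p2=F, p3=T, p4=F}.
          branch 2.1.2 (add p3):
            ~(p4 & ~p3): β-rule — branch into ~p4  //  ~~p3.
              branch 2.1.2.1 (add ~p4):
                ~(p3 & p2): β-rule — branch into ~p3  //  ~p2.
                  branch 2.1.2.1.1 (add ~p3):
                    × closes — contains both p3 and ~p3.
                  branch 2.1.2.1.2 (add ~p2):
                    ○ open, literals {p1=F, p2=F, p3=T, p4=F}.
              branch 2.1.2.2 (add ~~p3):
                ~(p3 & p2): β-rule — branch into ~p3  //  ~p2.
                  branch 2.1.2.2.1 (add ~p3):
                    × closes — contains both p3 and ~p3.
                  branch 2.1.2.2.2 (add ~p2):
                    ○ open, literals {p1=F, p2=F, p3=T, p4=F}.
      branch 2.2 (add ~(~p3 -> p3), ((p4 & ~p3) | (p3 & p2))):
        ~(~p3 -> p3): α-rule — add ~p3, ~p3.
        ((p4 & ~p3) | (p3 & p2)): β-rule — branch into (p4 & ~p3)  //  (p3 & p2).
          branch 2.2.1 (add (p4 & ~p3)):
            (p4 & ~p3): α-rule — add p4, ~p3.
            × closes — contains both p4 and ~p4.
          branch 2.2.2 (add (p3 & p2)):
            (p3 & p2): α-rule — add p3, p2.
            × closes — contains both p3 and ~p3.
11 branches closed, 7 open.
An open branch gives a countermodel: p1=T, p2=F, p3=T, p4=T (unmentioned atoms arbitrary); under it the original formula is false.

Not valid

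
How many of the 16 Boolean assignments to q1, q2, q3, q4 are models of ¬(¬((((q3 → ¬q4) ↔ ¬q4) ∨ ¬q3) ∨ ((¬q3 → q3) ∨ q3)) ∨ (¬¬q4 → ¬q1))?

4

Initial set: {¬(¬((((q3 → ¬q4) ↔ ¬q4) ∨ ¬q3) ∨ ((¬q3 → q3) ∨ q3)) ∨ (¬¬q4 → ¬q1))}.
¬(¬((((q3 → ¬q4) ↔ ¬q4) ∨ ¬q3) ∨ ((¬q3 → q3) ∨ q3)) ∨ (¬¬q4 → ¬q1)): α-rule — add ¬¬((((q3 → ¬q4) ↔ ¬q4) ∨ ¬q3) ∨ ((¬q3 → q3) ∨ q3)), ¬(¬¬q4 → ¬q1).
¬(¬¬q4 → ¬q1): α-rule — add ¬¬q4, ¬¬q1.
¬¬q4: drop double negation, giving q4.
¬¬((((q3 → ¬q4) ↔ ¬q4) ∨ ¬q3) ∨ ((¬q3 → q3) ∨ q3)): β-rule — branch into (((q3 → ¬q4) ↔ ¬q4) ∨ ¬q3)  //  ((¬q3 → q3) ∨ q3).
  branch 1 (add (((q3 → ¬q4) ↔ ¬q4) ∨ ¬q3)):
    (((q3 → ¬q4) ↔ ¬q4) ∨ ¬q3): β-rule — branch into ((q3 → ¬q4) ↔ ¬q4)  //  ¬q3.
      branch 1.1 (add ((q3 → ¬q4) ↔ ¬q4)):
        ((q3 → ¬q4) ↔ ¬q4): β-rule — branch into (q3 → ¬q4), ¬q4  //  ¬(q3 → ¬q4), ¬¬q4.
          branch 1.1.1 (add (q3 → ¬q4), ¬q4):
            × closes — contains both q4 and ¬q4.
          branch 1.1.2 (add ¬(q3 → ¬q4), ¬¬q4):
            ¬(q3 → ¬q4): α-rule — add q3, ¬¬q4.
            ○ open, literals {q1=true, q3=true, q4=true}.
      branch 1.2 (add ¬q3):
        ○ open, literals {q1=true, q3=false, q4=true}.
  branch 2 (add ((¬q3 → q3) ∨ q3)):
    ((¬q3 → q3) ∨ q3): β-rule — branch into (¬q3 → q3)  //  q3.
      branch 2.1 (add (¬q3 → q3)):
        (¬q3 → q3): β-rule — branch into ¬¬q3  //  q3.
          branch 2.1.1 (add ¬¬q3):
            ○ open, literals {q1=true, q3=true, q4=true}.
          branch 2.1.2 (add q3):
            ○ open, literals {q1=true, q3=true, q4=true}.
      branch 2.2 (add q3):
        ○ open, literals {q1=true, q3=true, q4=true}.
1 branch closed, 5 open.
Each open branch fixes some atoms; the unmentioned ones are free. Counting distinct full assignments: branch {q1=true, q3=true, q4=true} (q2) contributes 2 new; branch {q1=true, q3=false, q4=true} (q2) contributes 2 new; branch {q1=true, q3=true, q4=true} (q2) contributes 0 new; branch {q1=true, q3=true, q4=true} (q2) contributes 0 new; branch {q1=true, q3=true, q4=true} (q2) contributes 0 new. Total: 4.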